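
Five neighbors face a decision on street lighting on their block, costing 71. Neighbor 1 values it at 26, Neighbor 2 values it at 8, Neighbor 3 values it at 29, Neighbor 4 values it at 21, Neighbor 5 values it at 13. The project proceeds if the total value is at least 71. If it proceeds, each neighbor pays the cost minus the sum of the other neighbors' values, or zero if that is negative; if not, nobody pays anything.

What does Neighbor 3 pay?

3

Total value 97 ≥ cost 71, so the project is built.
The other neighbors' values sum to 68.
Cost minus that sum is 71 - 68 = 3.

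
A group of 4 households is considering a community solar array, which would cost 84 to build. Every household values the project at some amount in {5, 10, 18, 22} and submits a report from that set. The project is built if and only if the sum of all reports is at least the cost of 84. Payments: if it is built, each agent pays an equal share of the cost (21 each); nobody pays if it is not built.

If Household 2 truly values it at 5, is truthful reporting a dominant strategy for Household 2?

Yes

Check each profile of the others' reports and compare truth against every alternative report.
Others report (5, 5, 5): truth gives 0, best alternative gives 0.
Others report (5, 5, 10): truth gives 0, best alternative gives 0.
Others report (5, 5, 18): truth gives 0, best alternative gives 0.
Others report (5, 5, 22): truth gives 0, best alternative gives 0.
Others report (5, 10, 5): truth gives 0, best alternative gives 0.
Others report (5, 10, 10): truth gives 0, best alternative gives 0.
(Remaining 58 profiles checked similarly; truth is weakly best in each.)
In every case the truthful report is at least as good as any alternative, so it is a dominant strategy.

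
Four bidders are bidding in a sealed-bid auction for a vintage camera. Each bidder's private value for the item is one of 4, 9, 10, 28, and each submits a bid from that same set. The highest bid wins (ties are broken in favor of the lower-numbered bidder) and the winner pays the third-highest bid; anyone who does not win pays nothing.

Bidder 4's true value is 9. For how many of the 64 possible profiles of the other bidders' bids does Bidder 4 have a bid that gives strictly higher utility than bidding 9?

Others bid (4, 4, 9): truth gives 0; bid 10 gives 5 > 0. Violating.
Others bid (4, 4, 10): truth gives 0; bid 28 gives 5 > 0. Violating.
Others bid (4, 9, 4): truth gives 0; bid 10 gives 5 > 0. Violating.
Others bid (4, 10, 4): truth gives 0; bid 28 gives 5 > 0. Violating.
Others bid (4, 4, 4): truth gives 5; no alternative beats it.
Others bid (4, 4, 28): truth gives 0; no alternative beats it.
(Checking all 64 profiles: 6 have a profitable deviation, 58 do not.)

6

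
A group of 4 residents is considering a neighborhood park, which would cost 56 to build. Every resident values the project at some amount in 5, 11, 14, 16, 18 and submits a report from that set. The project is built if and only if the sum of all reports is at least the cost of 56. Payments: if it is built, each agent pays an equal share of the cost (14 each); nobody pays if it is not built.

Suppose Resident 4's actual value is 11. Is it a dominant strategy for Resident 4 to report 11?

Consider the case where Resident 1 reports 11, Resident 2 reports 16 and Resident 3 reports 18.
Truthful report 11: project built, pays 14, utility 11 - 14 = -3.
Report 5 instead: project not built, utility 0.
Since 0 > -3, reporting 5 is strictly better here, so truthful reporting is not dominant.

No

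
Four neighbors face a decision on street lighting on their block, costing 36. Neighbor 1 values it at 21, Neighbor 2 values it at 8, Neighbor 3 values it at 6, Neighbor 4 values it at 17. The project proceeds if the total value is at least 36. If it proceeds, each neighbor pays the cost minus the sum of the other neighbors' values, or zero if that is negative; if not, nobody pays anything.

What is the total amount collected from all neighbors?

6

Total value 52 ≥ cost 36, so it is built.
Neighbor 1: others sum to 31; max(0, 36 - 31) = 5.
Neighbor 2: others sum to 44; max(0, 36 - 44) = 0.
Neighbor 3: others sum to 46; max(0, 36 - 46) = 0.
Neighbor 4: others sum to 35; max(0, 36 - 35) = 1.
Total collected = 5 + 0 + 0 + 1 = 6.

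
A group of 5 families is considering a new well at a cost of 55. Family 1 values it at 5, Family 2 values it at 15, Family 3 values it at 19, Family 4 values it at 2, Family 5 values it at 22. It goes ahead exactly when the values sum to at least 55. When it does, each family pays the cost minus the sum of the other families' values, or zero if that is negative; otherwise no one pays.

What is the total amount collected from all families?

32

Total value 63 ≥ cost 55, so it is built.
Family 1: others sum to 58; max(0, 55 - 58) = 0.
Family 2: others sum to 48; max(0, 55 - 48) = 7.
Family 3: others sum to 44; max(0, 55 - 44) = 11.
Family 4: others sum to 61; max(0, 55 - 61) = 0.
Family 5: others sum to 41; max(0, 55 - 41) = 14.
Total collected = 0 + 7 + 11 + 0 + 14 = 32.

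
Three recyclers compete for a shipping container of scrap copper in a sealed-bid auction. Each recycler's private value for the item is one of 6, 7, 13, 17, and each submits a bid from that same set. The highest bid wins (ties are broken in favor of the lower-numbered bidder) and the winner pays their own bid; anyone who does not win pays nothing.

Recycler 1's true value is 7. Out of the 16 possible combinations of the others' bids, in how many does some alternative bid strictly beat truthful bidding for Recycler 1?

Others bid (6, 6): truth gives 0; bid 6 gives 1 > 0. Violating.
Others bid (6, 7): truth gives 0; no alternative beats it.
Others bid (6, 13): truth gives 0; no alternative beats it.
(Checking all 16 profiles: 1 has a profitable deviation, 15 do not.)

1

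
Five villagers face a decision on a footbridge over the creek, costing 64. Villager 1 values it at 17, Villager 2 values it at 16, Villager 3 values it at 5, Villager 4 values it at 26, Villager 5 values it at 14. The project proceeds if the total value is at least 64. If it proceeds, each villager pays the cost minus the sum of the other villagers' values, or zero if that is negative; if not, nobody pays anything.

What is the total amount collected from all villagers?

17

Total value 78 ≥ cost 64, so it is built.
Villager 1: others sum to 61; max(0, 64 - 61) = 3.
Villager 2: others sum to 62; max(0, 64 - 62) = 2.
Villager 3: others sum to 73; max(0, 64 - 73) = 0.
Villager 4: others sum to 52; max(0, 64 - 52) = 12.
Villager 5: others sum to 64; max(0, 64 - 64) = 0.
Total collected = 3 + 2 + 0 + 12 + 0 = 17.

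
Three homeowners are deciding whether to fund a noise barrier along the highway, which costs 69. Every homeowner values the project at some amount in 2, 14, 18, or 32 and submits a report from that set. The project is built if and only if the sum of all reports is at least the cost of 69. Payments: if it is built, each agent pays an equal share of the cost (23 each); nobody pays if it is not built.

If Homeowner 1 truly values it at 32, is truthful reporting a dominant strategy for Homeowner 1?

Check each profile of the others' reports and compare truth against every alternative report.
Others report (14, 32): truth gives 9, best alternative gives 0.
Others report (18, 32): truth gives 9, best alternative gives 0.
Others report (32, 14): truth gives 9, best alternative gives 0.
Others report (32, 18): truth gives 9, best alternative gives 0.
Others report (32, 32): truth gives 9, best alternative gives 9.
Others report (2, 2): truth gives 0, best alternative gives 0.
(Remaining 10 profiles checked similarly; truth is weakly best in each.)
In every case the truthful report is at least as good as any alternative, so it is a dominant strategy.

Yes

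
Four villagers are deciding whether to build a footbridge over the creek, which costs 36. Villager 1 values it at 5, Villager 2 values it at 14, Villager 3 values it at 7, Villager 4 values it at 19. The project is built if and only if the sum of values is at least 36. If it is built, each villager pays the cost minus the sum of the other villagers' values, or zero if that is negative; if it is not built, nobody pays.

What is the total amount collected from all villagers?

Total value 45 ≥ cost 36, so it is built.
Villager 1: others sum to 40; max(0, 36 - 40) = 0.
Villager 2: others sum to 31; max(0, 36 - 31) = 5.
Villager 3: others sum to 38; max(0, 36 - 38) = 0.
Villager 4: others sum to 26; max(0, 36 - 26) = 10.
Total collected = 0 + 5 + 0 + 10 = 15.

15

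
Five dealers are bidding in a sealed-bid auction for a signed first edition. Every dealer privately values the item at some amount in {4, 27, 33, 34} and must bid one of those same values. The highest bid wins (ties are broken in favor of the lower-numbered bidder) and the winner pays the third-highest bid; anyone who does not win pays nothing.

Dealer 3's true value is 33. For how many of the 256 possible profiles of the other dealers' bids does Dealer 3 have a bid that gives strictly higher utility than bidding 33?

32

Others bid (4, 4, 4, 34): truth gives 0; bid 34 gives 29 > 0. Violating.
Others bid (4, 4, 27, 34): truth gives 0; bid 34 gives 6 > 0. Violating.
Others bid (4, 4, 34, 4): truth gives 0; bid 34 gives 29 > 0. Violating.
Others bid (4, 4, 34, 27): truth gives 0; bid 34 gives 6 > 0. Violating.
Others bid (4, 4, 4, 4): truth gives 29; no alternative beats it.
Others bid (4, 4, 4, 27): truth gives 29; no alternative beats it.
(Checking all 256 profiles: 32 have a profitable deviation, 224 do not.)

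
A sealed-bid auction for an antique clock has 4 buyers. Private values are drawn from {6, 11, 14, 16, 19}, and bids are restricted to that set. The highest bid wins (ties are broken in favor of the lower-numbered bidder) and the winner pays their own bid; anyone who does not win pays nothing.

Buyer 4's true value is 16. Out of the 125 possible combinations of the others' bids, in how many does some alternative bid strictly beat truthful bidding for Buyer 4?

8

Others bid (6, 6, 6): truth gives 0; bid 11 gives 5 > 0. Violating.
Others bid (6, 6, 11): truth gives 0; bid 14 gives 2 > 0. Violating.
Others bid (6, 11, 6): truth gives 0; bid 14 gives 2 > 0. Violating.
Others bid (6, 11, 11): truth gives 0; bid 14 gives 2 > 0. Violating.
Others bid (6, 6, 14): truth gives 0; no alternative beats it.
Others bid (6, 6, 16): truth gives 0; no alternative beats it.
(Checking all 125 profiles: 8 have a profitable deviation, 117 do not.)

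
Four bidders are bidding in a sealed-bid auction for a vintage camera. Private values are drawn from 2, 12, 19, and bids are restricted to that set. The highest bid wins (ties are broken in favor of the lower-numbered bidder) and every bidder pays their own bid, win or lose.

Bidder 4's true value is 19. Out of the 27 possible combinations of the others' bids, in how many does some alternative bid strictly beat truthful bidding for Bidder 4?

20

Others bid (2, 2, 2): truth gives 0; bid 12 gives 7 > 0. Violating.
Others bid (2, 2, 19): truth gives -19; bid 2 gives -2 > -19. Violating.
Others bid (2, 12, 19): truth gives -19; bid 2 gives -2 > -19. Violating.
Others bid (2, 19, 2): truth gives -19; bid 2 gives -2 > -19. Violating.
Others bid (2, 2, 12): truth gives 0; no alternative beats it.
Others bid (2, 12, 2): truth gives 0; no alternative beats it.
(Checking all 27 profiles: 20 have a profitable deviation, 7 do not.)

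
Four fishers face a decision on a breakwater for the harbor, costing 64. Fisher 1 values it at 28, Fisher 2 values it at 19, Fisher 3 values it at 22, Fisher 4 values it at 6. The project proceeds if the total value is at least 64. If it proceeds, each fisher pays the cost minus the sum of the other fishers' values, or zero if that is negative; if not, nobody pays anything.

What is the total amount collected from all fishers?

36

Total value 75 ≥ cost 64, so it is built.
Fisher 1: others sum to 47; max(0, 64 - 47) = 17.
Fisher 2: others sum to 56; max(0, 64 - 56) = 8.
Fisher 3: others sum to 53; max(0, 64 - 53) = 11.
Fisher 4: others sum to 69; max(0, 64 - 69) = 0.
Total collected = 17 + 8 + 11 + 0 = 36.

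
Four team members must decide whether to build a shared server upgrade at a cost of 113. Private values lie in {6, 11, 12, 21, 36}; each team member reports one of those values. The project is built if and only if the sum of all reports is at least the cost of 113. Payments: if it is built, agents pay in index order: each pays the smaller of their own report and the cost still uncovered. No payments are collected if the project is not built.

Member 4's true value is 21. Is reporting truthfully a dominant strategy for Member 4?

Yes

Check each profile of the others' reports and compare truth against every alternative report.
Others report (36, 36, 36): truth gives 16, best alternative gives 16.
Others report (21, 36, 36): truth gives 1, best alternative gives 1.
Others report (36, 21, 36): truth gives 1, best alternative gives 1.
Others report (36, 36, 21): truth gives 1, best alternative gives 1.
Others report (6, 6, 6): truth gives 0, best alternative gives 0.
Others report (6, 6, 11): truth gives 0, best alternative gives 0.
(Remaining 119 profiles checked similarly; truth is weakly best in each.)
In every case the truthful report is at least as good as any alternative, so it is a dominant strategy.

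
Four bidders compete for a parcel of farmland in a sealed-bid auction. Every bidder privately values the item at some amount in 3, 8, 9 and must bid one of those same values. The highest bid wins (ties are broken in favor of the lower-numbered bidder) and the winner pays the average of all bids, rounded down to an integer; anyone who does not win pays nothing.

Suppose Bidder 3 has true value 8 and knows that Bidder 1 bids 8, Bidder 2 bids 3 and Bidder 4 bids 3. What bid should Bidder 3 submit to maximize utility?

Bid 3: loses, pays 0, utility 0.
Bid 8: loses, pays 0, utility 0.
Bid 9: wins, pays 5, utility 8 - 5 = 3.
The best choice is 9 with utility 3.

9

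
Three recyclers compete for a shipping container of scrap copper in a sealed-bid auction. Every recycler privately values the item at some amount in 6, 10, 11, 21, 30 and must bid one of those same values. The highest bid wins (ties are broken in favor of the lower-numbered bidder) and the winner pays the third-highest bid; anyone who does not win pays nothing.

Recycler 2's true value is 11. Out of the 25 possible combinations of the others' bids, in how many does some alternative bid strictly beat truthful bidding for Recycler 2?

Others bid (6, 21): truth gives 0; bid 21 gives 5 > 0. Violating.
Others bid (6, 30): truth gives 0; bid 30 gives 5 > 0. Violating.
Others bid (10, 21): truth gives 0; bid 21 gives 1 > 0. Violating.
Others bid (10, 30): truth gives 0; bid 30 gives 1 > 0. Violating.
Others bid (6, 6): truth gives 5; no alternative beats it.
Others bid (6, 10): truth gives 5; no alternative beats it.
(Checking all 25 profiles: 8 have a profitable deviation, 17 do not.)

8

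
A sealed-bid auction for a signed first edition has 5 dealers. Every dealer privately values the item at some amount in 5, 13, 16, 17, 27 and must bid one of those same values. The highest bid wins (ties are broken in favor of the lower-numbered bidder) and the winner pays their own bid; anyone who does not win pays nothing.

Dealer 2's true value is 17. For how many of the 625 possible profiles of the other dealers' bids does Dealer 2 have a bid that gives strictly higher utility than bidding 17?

54

Others bid (5, 5, 5, 5): truth gives 0; bid 13 gives 4 > 0. Violating.
Others bid (5, 5, 5, 13): truth gives 0; bid 13 gives 4 > 0. Violating.
Others bid (5, 5, 5, 16): truth gives 0; bid 16 gives 1 > 0. Violating.
Others bid (5, 5, 13, 5): truth gives 0; bid 13 gives 4 > 0. Violating.
Others bid (5, 5, 5, 17): truth gives 0; no alternative beats it.
Others bid (5, 5, 5, 27): truth gives 0; no alternative beats it.
(Checking all 625 profiles: 54 have a profitable deviation, 571 do not.)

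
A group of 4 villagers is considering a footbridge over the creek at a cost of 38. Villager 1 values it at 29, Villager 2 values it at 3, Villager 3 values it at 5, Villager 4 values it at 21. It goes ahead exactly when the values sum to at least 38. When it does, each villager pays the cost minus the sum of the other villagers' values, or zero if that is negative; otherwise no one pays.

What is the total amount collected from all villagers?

10

Total value 58 ≥ cost 38, so it is built.
Villager 1: others sum to 29; max(0, 38 - 29) = 9.
Villager 2: others sum to 55; max(0, 38 - 55) = 0.
Villager 3: others sum to 53; max(0, 38 - 53) = 0.
Villager 4: others sum to 37; max(0, 38 - 37) = 1.
Total collected = 9 + 0 + 0 + 1 = 10.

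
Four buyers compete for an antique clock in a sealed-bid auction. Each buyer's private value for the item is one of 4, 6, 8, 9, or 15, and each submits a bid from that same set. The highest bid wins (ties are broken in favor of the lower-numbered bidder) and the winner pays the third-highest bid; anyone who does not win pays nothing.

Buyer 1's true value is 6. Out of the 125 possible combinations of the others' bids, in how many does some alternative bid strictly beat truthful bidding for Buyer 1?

9

Others bid (4, 4, 8): truth gives 0; bid 8 gives 2 > 0. Violating.
Others bid (4, 4, 9): truth gives 0; bid 9 gives 2 > 0. Violating.
Others bid (4, 4, 15): truth gives 0; bid 15 gives 2 > 0. Violating.
Others bid (4, 8, 4): truth gives 0; bid 8 gives 2 > 0. Violating.
Others bid (4, 4, 4): truth gives 2; no alternative beats it.
Others bid (4, 4, 6): truth gives 2; no alternative beats it.
(Checking all 125 profiles: 9 have a profitable deviation, 116 do not.)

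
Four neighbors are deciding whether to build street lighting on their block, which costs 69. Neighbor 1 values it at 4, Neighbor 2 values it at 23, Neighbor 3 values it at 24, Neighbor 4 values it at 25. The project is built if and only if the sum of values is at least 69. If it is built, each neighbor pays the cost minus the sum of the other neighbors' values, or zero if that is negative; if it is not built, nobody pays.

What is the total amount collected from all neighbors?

51

Total value 76 ≥ cost 69, so it is built.
Neighbor 1: others sum to 72; max(0, 69 - 72) = 0.
Neighbor 2: others sum to 53; max(0, 69 - 53) = 16.
Neighbor 3: others sum to 52; max(0, 69 - 52) = 17.
Neighbor 4: others sum to 51; max(0, 69 - 51) = 18.
Total collected = 0 + 16 + 17 + 18 = 51.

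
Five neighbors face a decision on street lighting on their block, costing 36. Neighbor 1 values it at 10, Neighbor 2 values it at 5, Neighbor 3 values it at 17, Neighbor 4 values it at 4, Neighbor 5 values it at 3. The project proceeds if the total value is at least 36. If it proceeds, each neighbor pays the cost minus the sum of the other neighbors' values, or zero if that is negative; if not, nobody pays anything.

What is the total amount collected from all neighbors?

Total value 39 ≥ cost 36, so it is built.
Neighbor 1: others sum to 29; max(0, 36 - 29) = 7.
Neighbor 2: others sum to 34; max(0, 36 - 34) = 2.
Neighbor 3: others sum to 22; max(0, 36 - 22) = 14.
Neighbor 4: others sum to 35; max(0, 36 - 35) = 1.
Neighbor 5: others sum to 36; max(0, 36 - 36) = 0.
Total collected = 7 + 2 + 14 + 1 + 0 = 24.

24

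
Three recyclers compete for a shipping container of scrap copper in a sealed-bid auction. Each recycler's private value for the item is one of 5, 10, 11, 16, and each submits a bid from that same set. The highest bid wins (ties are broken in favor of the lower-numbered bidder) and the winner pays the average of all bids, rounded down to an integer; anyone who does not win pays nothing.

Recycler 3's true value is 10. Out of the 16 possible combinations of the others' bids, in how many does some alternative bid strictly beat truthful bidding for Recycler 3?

Others bid (5, 10): truth gives 0; bid 11 gives 2 > 0. Violating.
Others bid (10, 5): truth gives 0; bid 11 gives 2 > 0. Violating.
Others bid (5, 5): truth gives 4; no alternative beats it.
Others bid (5, 11): truth gives 0; no alternative beats it.
(Checking all 16 profiles: 2 have a profitable deviation, 14 do not.)

2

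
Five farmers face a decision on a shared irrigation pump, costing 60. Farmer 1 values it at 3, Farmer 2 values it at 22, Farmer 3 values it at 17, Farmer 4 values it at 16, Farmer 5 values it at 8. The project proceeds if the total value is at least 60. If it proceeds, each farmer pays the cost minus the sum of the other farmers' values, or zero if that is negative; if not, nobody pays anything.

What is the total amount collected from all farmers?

Total value 66 ≥ cost 60, so it is built.
Farmer 1: others sum to 63; max(0, 60 - 63) = 0.
Farmer 2: others sum to 44; max(0, 60 - 44) = 16.
Farmer 3: others sum to 49; max(0, 60 - 49) = 11.
Farmer 4: others sum to 50; max(0, 60 - 50) = 10.
Farmer 5: others sum to 58; max(0, 60 - 58) = 2.
Total collected = 0 + 16 + 11 + 10 + 2 = 39.

39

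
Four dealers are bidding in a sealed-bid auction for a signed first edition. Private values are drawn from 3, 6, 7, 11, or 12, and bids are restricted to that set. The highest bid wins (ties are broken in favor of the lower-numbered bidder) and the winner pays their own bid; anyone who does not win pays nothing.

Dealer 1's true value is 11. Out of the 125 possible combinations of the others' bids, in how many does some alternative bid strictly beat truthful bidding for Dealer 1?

27

Others bid (3, 3, 3): truth gives 0; bid 3 gives 8 > 0. Violating.
Others bid (3, 3, 6): truth gives 0; bid 6 gives 5 > 0. Violating.
Others bid (3, 3, 7): truth gives 0; bid 7 gives 4 > 0. Violating.
Others bid (3, 6, 3): truth gives 0; bid 6 gives 5 > 0. Violating.
Others bid (3, 3, 11): truth gives 0; no alternative beats it.
Others bid (3, 3, 12): truth gives 0; no alternative beats it.
(Checking all 125 profiles: 27 have a profitable deviation, 98 do not.)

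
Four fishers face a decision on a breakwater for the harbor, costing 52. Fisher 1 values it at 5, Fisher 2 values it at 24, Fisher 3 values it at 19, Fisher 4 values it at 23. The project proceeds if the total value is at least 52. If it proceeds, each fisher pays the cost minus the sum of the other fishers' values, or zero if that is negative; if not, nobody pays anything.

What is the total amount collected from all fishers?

9

Total value 71 ≥ cost 52, so it is built.
Fisher 1: others sum to 66; max(0, 52 - 66) = 0.
Fisher 2: others sum to 47; max(0, 52 - 47) = 5.
Fisher 3: others sum to 52; max(0, 52 - 52) = 0.
Fisher 4: others sum to 48; max(0, 52 - 48) = 4.
Total collected = 0 + 5 + 0 + 4 = 9.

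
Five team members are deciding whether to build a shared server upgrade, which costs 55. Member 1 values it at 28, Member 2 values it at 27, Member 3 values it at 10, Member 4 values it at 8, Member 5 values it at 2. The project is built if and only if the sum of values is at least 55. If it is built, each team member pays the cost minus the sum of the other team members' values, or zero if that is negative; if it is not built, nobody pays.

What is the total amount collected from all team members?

Total value 75 ≥ cost 55, so it is built.
Member 1: others sum to 47; max(0, 55 - 47) = 8.
Member 2: others sum to 48; max(0, 55 - 48) = 7.
Member 3: others sum to 65; max(0, 55 - 65) = 0.
Member 4: others sum to 67; max(0, 55 - 67) = 0.
Member 5: others sum to 73; max(0, 55 - 73) = 0.
Total collected = 8 + 7 + 0 + 0 + 0 = 15.

15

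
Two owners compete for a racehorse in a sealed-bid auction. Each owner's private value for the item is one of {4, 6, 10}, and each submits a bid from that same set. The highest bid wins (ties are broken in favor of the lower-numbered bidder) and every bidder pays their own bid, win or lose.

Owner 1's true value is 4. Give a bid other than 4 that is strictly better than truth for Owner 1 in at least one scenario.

6

Suppose Owner 2 bids 6.
Bid 4: loses but pays 4, utility -4.
Bid 6: wins, pays 6, utility 4 - 6 = -2.
So bidding 6 beats truth here (-2 > -4).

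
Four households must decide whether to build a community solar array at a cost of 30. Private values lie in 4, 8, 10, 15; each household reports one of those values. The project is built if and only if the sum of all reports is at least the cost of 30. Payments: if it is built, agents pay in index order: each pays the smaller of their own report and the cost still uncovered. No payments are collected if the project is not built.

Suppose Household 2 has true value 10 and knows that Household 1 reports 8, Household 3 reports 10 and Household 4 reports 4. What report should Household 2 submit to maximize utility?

Report 4: project not built, utility 0.
Report 8: project built, pays 8, utility 10 - 8 = 2.
Report 10: project built, pays 10, utility 10 - 10 = 0.
Report 15: project built, pays 15, utility 10 - 15 = -5.
The best choice is 8 with utility 2.

8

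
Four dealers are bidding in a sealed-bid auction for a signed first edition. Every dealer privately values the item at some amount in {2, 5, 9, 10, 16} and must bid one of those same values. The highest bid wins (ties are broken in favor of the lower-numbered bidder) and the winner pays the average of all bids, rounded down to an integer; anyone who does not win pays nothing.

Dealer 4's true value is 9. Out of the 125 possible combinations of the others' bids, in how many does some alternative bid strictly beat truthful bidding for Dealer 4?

28

Others bid (2, 2, 2): truth gives 6; bid 5 gives 7 > 6. Violating.
Others bid (2, 2, 9): truth gives 0; bid 10 gives 4 > 0. Violating.
Others bid (2, 2, 10): truth gives 0; bid 16 gives 2 > 0. Violating.
Others bid (2, 5, 9): truth gives 0; bid 10 gives 3 > 0. Violating.
Others bid (2, 2, 5): truth gives 5; no alternative beats it.
Others bid (2, 2, 16): truth gives 0; no alternative beats it.
(Checking all 125 profiles: 28 have a profitable deviation, 97 do not.)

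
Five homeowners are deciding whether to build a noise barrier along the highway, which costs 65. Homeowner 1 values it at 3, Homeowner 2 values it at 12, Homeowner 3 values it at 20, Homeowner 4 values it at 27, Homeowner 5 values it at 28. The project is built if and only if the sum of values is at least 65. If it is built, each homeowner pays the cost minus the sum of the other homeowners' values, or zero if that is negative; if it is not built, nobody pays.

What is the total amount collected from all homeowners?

Total value 90 ≥ cost 65, so it is built.
Homeowner 1: others sum to 87; max(0, 65 - 87) = 0.
Homeowner 2: others sum to 78; max(0, 65 - 78) = 0.
Homeowner 3: others sum to 70; max(0, 65 - 70) = 0.
Homeowner 4: others sum to 63; max(0, 65 - 63) = 2.
Homeowner 5: others sum to 62; max(0, 65 - 62) = 3.
Total collected = 0 + 0 + 0 + 2 + 3 = 5.

5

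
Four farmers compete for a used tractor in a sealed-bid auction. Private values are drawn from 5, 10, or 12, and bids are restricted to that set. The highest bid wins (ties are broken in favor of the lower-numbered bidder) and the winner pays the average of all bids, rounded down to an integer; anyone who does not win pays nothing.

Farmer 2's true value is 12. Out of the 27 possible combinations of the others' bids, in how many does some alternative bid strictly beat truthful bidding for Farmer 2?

3

Others bid (5, 5, 10): truth gives 4; bid 10 gives 5 > 4. Violating.
Others bid (5, 10, 5): truth gives 4; bid 10 gives 5 > 4. Violating.
Others bid (5, 10, 10): truth gives 3; bid 10 gives 4 > 3. Violating.
Others bid (5, 5, 5): truth gives 6; no alternative beats it.
Others bid (5, 5, 12): truth gives 4; no alternative beats it.
(Checking all 27 profiles: 3 have a profitable deviation, 24 do not.)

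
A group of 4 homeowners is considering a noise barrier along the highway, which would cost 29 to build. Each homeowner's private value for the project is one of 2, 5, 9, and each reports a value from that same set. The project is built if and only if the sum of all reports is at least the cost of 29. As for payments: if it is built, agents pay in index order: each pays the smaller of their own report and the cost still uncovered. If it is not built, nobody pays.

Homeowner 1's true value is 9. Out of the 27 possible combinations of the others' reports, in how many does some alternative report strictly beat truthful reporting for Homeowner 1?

Others report (9, 9, 9): truth gives 0; report 2 gives 7 > 0. Violating.
Others report (2, 2, 2): truth gives 0; no alternative beats it.
Others report (2, 2, 5): truth gives 0; no alternative beats it.
(Checking all 27 profiles: 1 has a profitable deviation, 26 do not.)

1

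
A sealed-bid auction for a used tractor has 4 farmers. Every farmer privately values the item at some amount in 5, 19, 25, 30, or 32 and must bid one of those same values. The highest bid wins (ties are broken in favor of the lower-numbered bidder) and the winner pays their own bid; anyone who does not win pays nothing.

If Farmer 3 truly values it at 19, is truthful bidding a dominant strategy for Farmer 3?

Yes

Check each profile of the others' bids and compare truth against every alternative bid.
Others bid (5, 5, 5): truth gives 0, best alternative gives 0.
Others bid (5, 5, 19): truth gives 0, best alternative gives 0.
Others bid (5, 5, 25): truth gives 0, best alternative gives 0.
Others bid (5, 5, 30): truth gives 0, best alternative gives 0.
Others bid (5, 5, 32): truth gives 0, best alternative gives 0.
Others bid (5, 19, 5): truth gives 0, best alternative gives 0.
(Remaining 119 profiles checked similarly; truth is weakly best in each.)
In every case the truthful bid is at least as good as any alternative, so it is a dominant strategy.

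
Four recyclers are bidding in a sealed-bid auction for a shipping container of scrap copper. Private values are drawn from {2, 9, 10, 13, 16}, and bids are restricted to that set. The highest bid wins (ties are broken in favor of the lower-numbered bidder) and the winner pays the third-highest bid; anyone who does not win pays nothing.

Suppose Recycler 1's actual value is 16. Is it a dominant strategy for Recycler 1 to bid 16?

Check each profile of the others' bids and compare truth against every alternative bid.
Others bid (2, 2, 16): truth gives 14, best alternative gives 0.
Others bid (2, 16, 2): truth gives 14, best alternative gives 0.
Others bid (16, 2, 2): truth gives 14, best alternative gives 0.
Others bid (2, 9, 16): truth gives 7, best alternative gives 0.
Others bid (2, 16, 9): truth gives 7, best alternative gives 0.
Others bid (9, 2, 16): truth gives 7, best alternative gives 0.
(Remaining 119 profiles checked similarly; truth is weakly best in each.)
In every case the truthful bid is at least as good as any alternative, so it is a dominant strategy.

Yes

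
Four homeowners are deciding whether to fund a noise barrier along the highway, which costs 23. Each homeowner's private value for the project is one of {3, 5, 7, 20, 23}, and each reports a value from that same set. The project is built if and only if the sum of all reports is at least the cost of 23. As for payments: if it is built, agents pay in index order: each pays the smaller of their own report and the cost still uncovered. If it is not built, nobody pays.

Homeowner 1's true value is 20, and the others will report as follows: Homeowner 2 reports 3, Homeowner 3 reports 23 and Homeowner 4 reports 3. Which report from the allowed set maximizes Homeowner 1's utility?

3

Report 3: project built, pays 3, utility 20 - 3 = 17.
Report 5: project built, pays 5, utility 20 - 5 = 15.
Report 7: project built, pays 7, utility 20 - 7 = 13.
Report 20: project built, pays 20, utility 20 - 20 = 0.
Report 23: project built, pays 23, utility 20 - 23 = -3.
The best choice is 3 with utility 17.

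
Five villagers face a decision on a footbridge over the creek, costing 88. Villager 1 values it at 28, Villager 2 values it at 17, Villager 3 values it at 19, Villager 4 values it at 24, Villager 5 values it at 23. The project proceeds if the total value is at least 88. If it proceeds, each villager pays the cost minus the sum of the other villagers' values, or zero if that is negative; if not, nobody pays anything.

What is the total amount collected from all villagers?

Total value 111 ≥ cost 88, so it is built.
Villager 1: others sum to 83; max(0, 88 - 83) = 5.
Villager 2: others sum to 94; max(0, 88 - 94) = 0.
Villager 3: others sum to 92; max(0, 88 - 92) = 0.
Villager 4: others sum to 87; max(0, 88 - 87) = 1.
Villager 5: others sum to 88; max(0, 88 - 88) = 0.
Total collected = 5 + 0 + 0 + 1 + 0 = 6.

6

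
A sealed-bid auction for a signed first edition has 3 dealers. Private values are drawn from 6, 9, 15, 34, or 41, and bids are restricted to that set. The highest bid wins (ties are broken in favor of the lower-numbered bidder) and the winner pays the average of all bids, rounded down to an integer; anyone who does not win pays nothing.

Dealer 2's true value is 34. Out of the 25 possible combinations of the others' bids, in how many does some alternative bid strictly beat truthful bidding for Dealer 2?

Others bid (6, 6): truth gives 19; bid 9 gives 27 > 19. Violating.
Others bid (6, 9): truth gives 18; bid 9 gives 26 > 18. Violating.
Others bid (6, 15): truth gives 16; bid 15 gives 22 > 16. Violating.
Others bid (6, 41): truth gives 0; bid 41 gives 5 > 0. Violating.
Others bid (6, 34): truth gives 10; no alternative beats it.
Others bid (9, 34): truth gives 9; no alternative beats it.
(Checking all 25 profiles: 12 have a profitable deviation, 13 do not.)

12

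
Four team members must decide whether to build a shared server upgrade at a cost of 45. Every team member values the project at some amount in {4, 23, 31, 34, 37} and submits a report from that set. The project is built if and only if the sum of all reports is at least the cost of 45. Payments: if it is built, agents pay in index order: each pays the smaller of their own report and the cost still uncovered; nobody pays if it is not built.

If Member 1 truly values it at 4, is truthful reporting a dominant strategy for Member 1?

Yes

Check each profile of the others' reports and compare truth against every alternative report.
Others report (4, 4, 23): truth gives 0, best alternative gives -19.
Others report (4, 4, 31): truth gives 0, best alternative gives -19.
Others report (4, 4, 34): truth gives 0, best alternative gives -19.
Others report (4, 4, 37): truth gives 0, best alternative gives -19.
Others report (4, 23, 4): truth gives 0, best alternative gives -19.
Others report (4, 23, 23): truth gives 0, best alternative gives -19.
(Remaining 119 profiles checked similarly; truth is weakly best in each.)
In every case the truthful report is at least as good as any alternative, so it is a dominant strategy.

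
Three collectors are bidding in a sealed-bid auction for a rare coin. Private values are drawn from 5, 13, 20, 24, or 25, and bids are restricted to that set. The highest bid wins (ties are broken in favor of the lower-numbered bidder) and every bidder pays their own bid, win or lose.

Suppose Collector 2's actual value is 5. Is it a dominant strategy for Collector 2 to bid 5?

Check each profile of the others' bids and compare truth against every alternative bid.
Others bid (5, 20): truth gives -5, best alternative gives -13.
Others bid (5, 24): truth gives -5, best alternative gives -13.
Others bid (5, 25): truth gives -5, best alternative gives -13.
Others bid (13, 5): truth gives -5, best alternative gives -13.
Others bid (13, 13): truth gives -5, best alternative gives -13.
Others bid (13, 20): truth gives -5, best alternative gives -13.
(Remaining 19 profiles checked similarly; truth is weakly best in each.)
In every case the truthful bid is at least as good as any alternative, so it is a dominant strategy.

Yes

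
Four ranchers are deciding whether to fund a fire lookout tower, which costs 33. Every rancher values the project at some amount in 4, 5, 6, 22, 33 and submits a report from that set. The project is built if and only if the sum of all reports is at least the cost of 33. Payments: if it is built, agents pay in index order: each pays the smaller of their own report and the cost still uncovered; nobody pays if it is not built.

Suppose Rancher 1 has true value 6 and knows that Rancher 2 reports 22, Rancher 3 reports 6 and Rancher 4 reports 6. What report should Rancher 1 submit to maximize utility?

Report 4: project built, pays 4, utility 6 - 4 = 2.
Report 5: project built, pays 5, utility 6 - 5 = 1.
Report 6: project built, pays 6, utility 6 - 6 = 0.
Report 22: project built, pays 22, utility 6 - 22 = -16.
Report 33: project built, pays 33, utility 6 - 33 = -27.
The best choice is 4 with utility 2.

4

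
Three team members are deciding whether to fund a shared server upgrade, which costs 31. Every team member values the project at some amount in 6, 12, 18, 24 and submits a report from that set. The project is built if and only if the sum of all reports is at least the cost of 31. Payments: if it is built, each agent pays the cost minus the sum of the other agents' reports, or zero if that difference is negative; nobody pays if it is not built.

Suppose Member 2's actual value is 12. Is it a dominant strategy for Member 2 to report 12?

Yes

Check each profile of the others' reports and compare truth against every alternative report.
Others report (12, 24): truth gives 12, best alternative gives 12.
Others report (18, 18): truth gives 12, best alternative gives 12.
Others report (18, 24): truth gives 12, best alternative gives 12.
Others report (24, 12): truth gives 12, best alternative gives 12.
Others report (24, 18): truth gives 12, best alternative gives 12.
Others report (24, 24): truth gives 12, best alternative gives 12.
(Remaining 10 profiles checked similarly; truth is weakly best in each.)
In every case the truthful report is at least as good as any alternative, so it is a dominant strategy.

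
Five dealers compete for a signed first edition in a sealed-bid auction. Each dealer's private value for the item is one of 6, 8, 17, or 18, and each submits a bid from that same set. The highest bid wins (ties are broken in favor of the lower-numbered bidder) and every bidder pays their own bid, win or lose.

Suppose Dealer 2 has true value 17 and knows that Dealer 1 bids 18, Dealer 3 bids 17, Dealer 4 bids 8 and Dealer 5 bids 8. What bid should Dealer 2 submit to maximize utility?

6

Bid 6: loses but pays 6, utility -6.
Bid 8: loses but pays 8, utility -8.
Bid 17: loses but pays 17, utility -17.
Bid 18: loses but pays 18, utility -18.
The best choice is 6 with utility -6.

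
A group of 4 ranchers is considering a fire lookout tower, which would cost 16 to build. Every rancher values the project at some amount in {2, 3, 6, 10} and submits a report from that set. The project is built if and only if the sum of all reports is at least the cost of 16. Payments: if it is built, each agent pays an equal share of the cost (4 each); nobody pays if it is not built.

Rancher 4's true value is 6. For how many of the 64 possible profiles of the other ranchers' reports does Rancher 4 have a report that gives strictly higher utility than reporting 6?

Others report (2, 2, 2): truth gives 0; report 10 gives 2 > 0. Violating.
Others report (2, 2, 3): truth gives 0; report 10 gives 2 > 0. Violating.
Others report (2, 3, 2): truth gives 0; report 10 gives 2 > 0. Violating.
Others report (2, 3, 3): truth gives 0; report 10 gives 2 > 0. Violating.
Others report (2, 2, 6): truth gives 2; no alternative beats it.
Others report (2, 2, 10): truth gives 2; no alternative beats it.
(Checking all 64 profiles: 8 have a profitable deviation, 56 do not.)

8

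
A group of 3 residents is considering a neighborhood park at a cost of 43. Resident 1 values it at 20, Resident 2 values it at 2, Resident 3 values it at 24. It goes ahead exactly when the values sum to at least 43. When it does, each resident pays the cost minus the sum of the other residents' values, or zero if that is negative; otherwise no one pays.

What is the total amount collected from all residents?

Total value 46 ≥ cost 43, so it is built.
Resident 1: others sum to 26; max(0, 43 - 26) = 17.
Resident 2: others sum to 44; max(0, 43 - 44) = 0.
Resident 3: others sum to 22; max(0, 43 - 22) = 21.
Total collected = 17 + 0 + 21 = 38.

38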